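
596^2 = 355216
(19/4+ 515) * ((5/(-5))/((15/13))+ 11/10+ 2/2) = 25641/40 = 641.02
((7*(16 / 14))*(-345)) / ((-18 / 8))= 3680 / 3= 1226.67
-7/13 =-0.54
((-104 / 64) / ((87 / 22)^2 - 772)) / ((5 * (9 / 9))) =1573 / 3660790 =0.00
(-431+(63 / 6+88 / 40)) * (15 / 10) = -12549 / 20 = -627.45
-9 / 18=-1 / 2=-0.50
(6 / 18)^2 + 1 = 10 / 9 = 1.11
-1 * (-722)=722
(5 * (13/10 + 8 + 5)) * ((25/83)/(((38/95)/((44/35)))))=39325/581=67.69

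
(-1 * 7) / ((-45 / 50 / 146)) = 10220 / 9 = 1135.56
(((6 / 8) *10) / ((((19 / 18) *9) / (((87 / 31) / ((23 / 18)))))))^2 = 551780100 / 183521209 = 3.01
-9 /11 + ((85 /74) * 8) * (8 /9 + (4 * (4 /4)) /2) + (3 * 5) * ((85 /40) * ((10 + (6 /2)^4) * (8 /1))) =85094158 /3663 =23230.73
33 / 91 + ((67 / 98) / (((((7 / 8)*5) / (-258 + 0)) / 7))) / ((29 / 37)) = -33224769 / 92365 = -359.71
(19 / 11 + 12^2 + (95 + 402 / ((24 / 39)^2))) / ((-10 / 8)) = -91679 / 88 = -1041.81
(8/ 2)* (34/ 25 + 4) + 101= 122.44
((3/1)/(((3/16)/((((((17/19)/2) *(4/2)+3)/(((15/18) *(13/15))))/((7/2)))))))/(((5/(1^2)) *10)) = 21312/43225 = 0.49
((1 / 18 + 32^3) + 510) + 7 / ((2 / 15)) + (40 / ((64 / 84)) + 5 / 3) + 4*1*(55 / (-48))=1201685 / 36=33380.14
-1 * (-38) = 38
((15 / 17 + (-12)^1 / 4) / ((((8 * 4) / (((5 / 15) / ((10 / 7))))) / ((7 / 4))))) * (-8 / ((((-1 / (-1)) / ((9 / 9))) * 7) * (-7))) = -3 / 680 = -0.00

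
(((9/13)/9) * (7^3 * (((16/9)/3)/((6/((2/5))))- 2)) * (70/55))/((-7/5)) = 544684/11583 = 47.02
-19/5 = -3.80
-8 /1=-8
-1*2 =-2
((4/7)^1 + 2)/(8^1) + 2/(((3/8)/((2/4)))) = 251/84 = 2.99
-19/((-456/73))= 73/24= 3.04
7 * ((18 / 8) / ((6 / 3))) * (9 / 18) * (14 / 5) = 441 / 40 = 11.02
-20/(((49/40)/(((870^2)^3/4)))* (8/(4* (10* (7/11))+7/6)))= -453500735221912500000/77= -5889619937946915584.42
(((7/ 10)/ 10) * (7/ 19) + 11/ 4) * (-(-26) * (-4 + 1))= -102843/ 475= -216.51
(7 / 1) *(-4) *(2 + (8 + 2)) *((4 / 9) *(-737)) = 330176 / 3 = 110058.67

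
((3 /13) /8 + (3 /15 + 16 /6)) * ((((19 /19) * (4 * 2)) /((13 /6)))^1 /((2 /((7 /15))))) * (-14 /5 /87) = -442666 /5513625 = -0.08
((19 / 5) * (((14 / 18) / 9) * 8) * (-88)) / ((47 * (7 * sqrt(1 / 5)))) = -13376 * sqrt(5) / 19035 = -1.57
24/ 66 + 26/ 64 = 271/ 352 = 0.77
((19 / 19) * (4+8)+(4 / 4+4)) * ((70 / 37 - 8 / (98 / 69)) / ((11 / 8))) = -922352 / 19943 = -46.25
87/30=29/10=2.90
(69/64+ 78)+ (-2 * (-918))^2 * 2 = 431479749/64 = 6741871.08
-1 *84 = -84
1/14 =0.07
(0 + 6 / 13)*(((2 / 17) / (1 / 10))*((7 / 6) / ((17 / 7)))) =980 / 3757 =0.26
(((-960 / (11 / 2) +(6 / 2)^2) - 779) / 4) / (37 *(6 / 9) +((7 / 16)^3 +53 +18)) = -31918080 / 12942391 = -2.47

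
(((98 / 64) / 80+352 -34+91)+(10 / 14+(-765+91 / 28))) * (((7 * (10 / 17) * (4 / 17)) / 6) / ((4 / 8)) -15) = 16054208665 / 3107328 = 5166.56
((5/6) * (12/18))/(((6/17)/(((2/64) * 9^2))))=255/64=3.98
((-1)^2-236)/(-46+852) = -235/806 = -0.29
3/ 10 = 0.30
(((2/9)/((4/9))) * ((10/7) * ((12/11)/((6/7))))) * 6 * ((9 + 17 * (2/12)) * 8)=5680/11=516.36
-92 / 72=-23 / 18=-1.28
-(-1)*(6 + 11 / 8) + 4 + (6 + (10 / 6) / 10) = 421 / 24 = 17.54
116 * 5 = 580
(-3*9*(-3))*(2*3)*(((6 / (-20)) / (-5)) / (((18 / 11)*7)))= 891 / 350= 2.55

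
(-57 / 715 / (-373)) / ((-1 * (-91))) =57 / 24269245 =0.00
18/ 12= 3/ 2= 1.50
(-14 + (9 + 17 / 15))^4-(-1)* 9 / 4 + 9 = 47544109 / 202500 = 234.79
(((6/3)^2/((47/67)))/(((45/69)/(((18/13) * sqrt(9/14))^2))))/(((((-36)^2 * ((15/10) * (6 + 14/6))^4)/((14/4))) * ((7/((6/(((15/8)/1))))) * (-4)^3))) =-4623/542978515625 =-0.00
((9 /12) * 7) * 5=105 /4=26.25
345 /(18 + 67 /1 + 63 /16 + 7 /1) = 1104 /307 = 3.60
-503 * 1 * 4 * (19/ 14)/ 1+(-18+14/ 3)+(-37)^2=-28873/ 21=-1374.90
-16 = -16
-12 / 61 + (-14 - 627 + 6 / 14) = -273608 / 427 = -640.77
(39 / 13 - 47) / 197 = -44 / 197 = -0.22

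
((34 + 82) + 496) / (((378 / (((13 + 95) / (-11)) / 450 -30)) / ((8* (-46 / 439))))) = 34433024 / 845075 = 40.75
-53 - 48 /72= -161 /3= -53.67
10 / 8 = 5 / 4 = 1.25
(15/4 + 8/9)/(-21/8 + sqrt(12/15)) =-11690/5847-5344*sqrt(5)/17541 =-2.68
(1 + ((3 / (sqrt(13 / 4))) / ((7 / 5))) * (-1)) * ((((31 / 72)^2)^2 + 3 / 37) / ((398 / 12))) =114791845 / 32978700288 - 81994175 * sqrt(13) / 71453850624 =-0.00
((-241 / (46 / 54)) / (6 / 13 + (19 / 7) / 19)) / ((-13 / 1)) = 45549 / 1265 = 36.01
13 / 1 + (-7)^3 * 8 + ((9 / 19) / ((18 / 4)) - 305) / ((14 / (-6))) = -345844 / 133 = -2600.33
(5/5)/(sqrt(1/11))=sqrt(11)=3.32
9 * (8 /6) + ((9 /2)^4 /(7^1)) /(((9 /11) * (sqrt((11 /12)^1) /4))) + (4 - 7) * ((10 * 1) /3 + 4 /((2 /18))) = -106 + 729 * sqrt(33) /14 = 193.13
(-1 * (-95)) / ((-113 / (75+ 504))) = -55005 / 113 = -486.77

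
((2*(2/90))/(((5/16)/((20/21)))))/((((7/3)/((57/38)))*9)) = 64/6615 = 0.01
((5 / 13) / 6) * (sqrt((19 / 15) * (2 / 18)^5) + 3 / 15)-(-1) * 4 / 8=sqrt(285) / 56862 + 20 / 39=0.51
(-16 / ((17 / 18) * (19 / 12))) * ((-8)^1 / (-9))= -9.51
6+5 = 11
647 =647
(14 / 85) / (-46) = -7 / 1955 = -0.00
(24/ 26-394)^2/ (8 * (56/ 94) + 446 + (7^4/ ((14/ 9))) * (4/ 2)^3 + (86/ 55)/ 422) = 14242453263500/ 1179771581339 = 12.07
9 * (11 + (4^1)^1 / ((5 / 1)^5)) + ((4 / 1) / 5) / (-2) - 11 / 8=2430913 / 25000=97.24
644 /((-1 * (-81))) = 644 /81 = 7.95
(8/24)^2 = 1/9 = 0.11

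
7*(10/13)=70/13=5.38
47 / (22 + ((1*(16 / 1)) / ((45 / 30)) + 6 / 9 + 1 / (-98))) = 1.41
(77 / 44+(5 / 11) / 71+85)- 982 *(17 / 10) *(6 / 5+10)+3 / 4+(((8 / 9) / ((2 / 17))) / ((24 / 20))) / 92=-225643140307 / 12125025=-18609.71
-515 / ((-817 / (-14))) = -8.82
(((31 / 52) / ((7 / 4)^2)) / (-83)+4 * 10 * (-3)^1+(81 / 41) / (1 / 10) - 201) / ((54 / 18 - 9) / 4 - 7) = 1306029610 / 36851087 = 35.44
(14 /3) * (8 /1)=112 /3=37.33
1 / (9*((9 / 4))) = 4 / 81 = 0.05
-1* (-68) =68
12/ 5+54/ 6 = 57/ 5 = 11.40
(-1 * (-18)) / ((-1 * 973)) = -18 / 973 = -0.02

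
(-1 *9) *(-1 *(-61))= -549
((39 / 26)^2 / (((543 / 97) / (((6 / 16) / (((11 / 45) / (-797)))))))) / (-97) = 322785 / 63712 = 5.07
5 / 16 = 0.31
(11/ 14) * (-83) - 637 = -9831/ 14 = -702.21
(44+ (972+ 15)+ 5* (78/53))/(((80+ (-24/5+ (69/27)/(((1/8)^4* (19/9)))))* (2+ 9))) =475285/25343752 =0.02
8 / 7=1.14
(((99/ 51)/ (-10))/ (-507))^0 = 1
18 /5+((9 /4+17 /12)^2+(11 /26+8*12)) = 132757 /1170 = 113.47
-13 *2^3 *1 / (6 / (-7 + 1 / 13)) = 120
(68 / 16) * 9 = 153 / 4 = 38.25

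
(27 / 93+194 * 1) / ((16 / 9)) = 54207 / 496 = 109.29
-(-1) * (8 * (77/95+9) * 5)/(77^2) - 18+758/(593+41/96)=-9717719810/583419529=-16.66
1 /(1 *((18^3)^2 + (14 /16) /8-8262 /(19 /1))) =1216 /41358335749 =0.00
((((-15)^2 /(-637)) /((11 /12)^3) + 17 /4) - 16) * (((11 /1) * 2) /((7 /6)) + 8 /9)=-12876646799 /53414361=-241.07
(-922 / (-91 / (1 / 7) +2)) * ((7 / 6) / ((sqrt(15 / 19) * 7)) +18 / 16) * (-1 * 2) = -4149 / 1270-922 * sqrt(285) / 28575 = -3.81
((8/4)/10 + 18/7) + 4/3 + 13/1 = 1796/105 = 17.10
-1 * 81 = -81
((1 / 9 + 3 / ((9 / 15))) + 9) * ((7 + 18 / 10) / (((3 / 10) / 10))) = 111760 / 27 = 4139.26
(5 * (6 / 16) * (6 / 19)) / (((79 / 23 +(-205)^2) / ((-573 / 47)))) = -21965 / 127884744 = -0.00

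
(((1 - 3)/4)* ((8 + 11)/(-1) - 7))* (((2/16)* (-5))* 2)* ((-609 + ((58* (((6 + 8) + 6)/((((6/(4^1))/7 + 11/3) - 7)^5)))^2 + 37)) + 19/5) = 8982.32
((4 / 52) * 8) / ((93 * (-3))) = -8 / 3627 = -0.00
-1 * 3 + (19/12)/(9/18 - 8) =-289/90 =-3.21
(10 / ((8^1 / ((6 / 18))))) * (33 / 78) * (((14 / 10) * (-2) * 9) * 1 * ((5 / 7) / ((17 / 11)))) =-1815 / 884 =-2.05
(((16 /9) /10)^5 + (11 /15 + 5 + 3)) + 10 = 3456859643 /184528125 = 18.73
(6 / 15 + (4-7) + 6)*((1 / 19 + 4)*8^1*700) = 1466080 / 19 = 77162.11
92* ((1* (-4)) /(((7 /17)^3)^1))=-5271.09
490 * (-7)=-3430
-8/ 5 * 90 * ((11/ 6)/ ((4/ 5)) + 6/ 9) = -426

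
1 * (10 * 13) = 130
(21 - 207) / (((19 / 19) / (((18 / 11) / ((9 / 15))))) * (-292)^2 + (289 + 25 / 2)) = -5580 / 946949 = -0.01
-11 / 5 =-2.20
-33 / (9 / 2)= -22 / 3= -7.33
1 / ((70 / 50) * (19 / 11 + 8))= 55 / 749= 0.07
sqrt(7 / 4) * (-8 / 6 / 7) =-2 * sqrt(7) / 21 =-0.25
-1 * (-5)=5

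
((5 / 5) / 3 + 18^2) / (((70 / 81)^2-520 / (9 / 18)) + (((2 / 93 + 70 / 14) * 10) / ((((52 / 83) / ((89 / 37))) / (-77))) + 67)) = -9065679246 / 442126815103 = -0.02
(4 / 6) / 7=2 / 21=0.10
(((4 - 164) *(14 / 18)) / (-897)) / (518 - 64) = 560 / 1832571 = 0.00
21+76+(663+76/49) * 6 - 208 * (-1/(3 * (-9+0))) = 5393345/1323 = 4076.60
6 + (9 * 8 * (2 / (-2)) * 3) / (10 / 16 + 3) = -1554 / 29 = -53.59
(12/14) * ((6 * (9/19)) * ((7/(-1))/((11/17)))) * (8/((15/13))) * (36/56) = -859248/7315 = -117.46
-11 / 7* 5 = -55 / 7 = -7.86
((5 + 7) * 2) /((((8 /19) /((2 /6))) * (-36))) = -19 /36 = -0.53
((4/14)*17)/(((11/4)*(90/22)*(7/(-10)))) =-272/441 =-0.62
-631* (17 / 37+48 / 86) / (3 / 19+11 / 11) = -19410191 / 35002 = -554.55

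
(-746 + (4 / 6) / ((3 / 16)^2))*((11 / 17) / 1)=-470.44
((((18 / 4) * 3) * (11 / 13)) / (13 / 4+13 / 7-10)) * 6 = -24948 / 1781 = -14.01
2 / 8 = 1 / 4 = 0.25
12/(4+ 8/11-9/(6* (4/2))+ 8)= 528/527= 1.00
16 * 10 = 160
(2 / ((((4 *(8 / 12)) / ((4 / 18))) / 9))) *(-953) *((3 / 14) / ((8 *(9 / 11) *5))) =-10483 / 1120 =-9.36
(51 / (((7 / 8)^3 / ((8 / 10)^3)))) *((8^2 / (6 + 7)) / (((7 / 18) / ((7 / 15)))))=641728512 / 2786875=230.27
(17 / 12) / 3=17 / 36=0.47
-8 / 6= -4 / 3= -1.33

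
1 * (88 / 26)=44 / 13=3.38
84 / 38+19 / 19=3.21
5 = 5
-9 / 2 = -4.50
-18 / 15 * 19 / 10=-57 / 25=-2.28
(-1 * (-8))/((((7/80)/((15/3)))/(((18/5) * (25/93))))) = 96000/217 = 442.40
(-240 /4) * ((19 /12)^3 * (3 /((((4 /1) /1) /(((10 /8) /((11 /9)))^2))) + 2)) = -739503085 /1115136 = -663.15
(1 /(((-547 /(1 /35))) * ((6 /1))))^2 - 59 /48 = -64875991421 /52780467600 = -1.23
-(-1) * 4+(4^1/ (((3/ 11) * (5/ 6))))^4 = 59972036/ 625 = 95955.26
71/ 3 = 23.67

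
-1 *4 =-4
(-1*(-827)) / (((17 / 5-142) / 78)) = -107510 / 231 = -465.41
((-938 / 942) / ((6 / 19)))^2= 79405921 / 7986276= 9.94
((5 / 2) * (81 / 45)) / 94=9 / 188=0.05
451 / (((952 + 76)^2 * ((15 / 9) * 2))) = 1353 / 10567840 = 0.00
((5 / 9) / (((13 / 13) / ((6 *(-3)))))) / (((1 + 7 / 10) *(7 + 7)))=-50 / 119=-0.42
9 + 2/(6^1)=28/3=9.33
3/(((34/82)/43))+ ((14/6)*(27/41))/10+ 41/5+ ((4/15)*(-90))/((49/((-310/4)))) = 24414647/68306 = 357.43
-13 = -13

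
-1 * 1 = -1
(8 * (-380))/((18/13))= -19760/9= -2195.56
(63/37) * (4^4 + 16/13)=210672/481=437.99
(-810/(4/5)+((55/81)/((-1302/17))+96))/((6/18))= -48328429/17577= -2749.53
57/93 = 0.61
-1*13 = -13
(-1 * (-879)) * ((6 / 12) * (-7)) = -6153 / 2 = -3076.50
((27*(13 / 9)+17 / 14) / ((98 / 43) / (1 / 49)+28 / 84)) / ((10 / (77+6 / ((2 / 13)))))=2106183 / 505715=4.16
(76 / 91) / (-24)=-19 / 546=-0.03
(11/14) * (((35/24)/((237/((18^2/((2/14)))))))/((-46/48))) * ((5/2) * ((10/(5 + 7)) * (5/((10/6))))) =-71.51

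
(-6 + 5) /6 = -1 /6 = -0.17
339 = 339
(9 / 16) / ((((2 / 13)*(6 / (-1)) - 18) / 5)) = -195 / 1312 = -0.15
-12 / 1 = -12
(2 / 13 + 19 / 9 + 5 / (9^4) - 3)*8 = -501032 / 85293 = -5.87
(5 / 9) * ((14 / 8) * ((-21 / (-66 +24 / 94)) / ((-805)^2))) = 47 / 98076600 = 0.00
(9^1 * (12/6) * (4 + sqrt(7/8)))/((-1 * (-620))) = 9 * sqrt(14)/1240 + 18/155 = 0.14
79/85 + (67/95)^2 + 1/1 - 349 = -53172992/153425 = -346.57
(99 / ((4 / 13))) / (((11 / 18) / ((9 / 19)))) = 9477 / 38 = 249.39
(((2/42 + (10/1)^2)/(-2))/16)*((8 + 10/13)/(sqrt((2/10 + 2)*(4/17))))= -3629*sqrt(935)/2912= -38.11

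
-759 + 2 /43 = -32635 /43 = -758.95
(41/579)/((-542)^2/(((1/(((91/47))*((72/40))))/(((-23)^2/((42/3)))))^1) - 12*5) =0.00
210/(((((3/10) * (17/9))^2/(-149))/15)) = -422415000/289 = -1461643.60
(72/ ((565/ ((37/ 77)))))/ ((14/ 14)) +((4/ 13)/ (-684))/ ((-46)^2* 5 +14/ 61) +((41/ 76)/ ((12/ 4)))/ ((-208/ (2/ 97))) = 5930121323380621/ 96871333071633120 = 0.06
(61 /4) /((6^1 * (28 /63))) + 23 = 919 /32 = 28.72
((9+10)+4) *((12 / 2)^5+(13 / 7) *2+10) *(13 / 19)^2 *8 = 670994.34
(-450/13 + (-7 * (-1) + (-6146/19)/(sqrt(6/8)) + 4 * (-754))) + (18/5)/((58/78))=-5728089/1885 - 12292 * sqrt(3)/57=-3412.29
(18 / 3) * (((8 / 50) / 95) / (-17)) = -24 / 40375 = -0.00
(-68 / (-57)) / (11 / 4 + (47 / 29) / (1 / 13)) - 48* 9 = -68028224 / 157491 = -431.95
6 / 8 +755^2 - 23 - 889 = 2276455 / 4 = 569113.75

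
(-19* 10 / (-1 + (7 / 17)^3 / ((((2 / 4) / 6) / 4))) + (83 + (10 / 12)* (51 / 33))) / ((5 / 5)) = 2649193 / 762366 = 3.47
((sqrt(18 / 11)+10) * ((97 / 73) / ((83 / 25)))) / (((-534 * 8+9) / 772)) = -18721000 / 25829517- 1872100 * sqrt(22) / 94708229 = -0.82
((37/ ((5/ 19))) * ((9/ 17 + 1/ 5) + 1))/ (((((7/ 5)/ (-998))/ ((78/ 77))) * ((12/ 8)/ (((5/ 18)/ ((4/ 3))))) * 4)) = -4560361/ 748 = -6096.74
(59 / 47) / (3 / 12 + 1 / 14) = 1652 / 423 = 3.91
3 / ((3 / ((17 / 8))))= 17 / 8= 2.12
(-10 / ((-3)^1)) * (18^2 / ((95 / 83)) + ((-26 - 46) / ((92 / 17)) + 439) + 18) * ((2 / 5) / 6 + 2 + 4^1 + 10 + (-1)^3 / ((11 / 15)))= 35619.04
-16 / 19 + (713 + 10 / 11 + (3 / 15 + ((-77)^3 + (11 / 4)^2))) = -7621179491 / 16720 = -455812.17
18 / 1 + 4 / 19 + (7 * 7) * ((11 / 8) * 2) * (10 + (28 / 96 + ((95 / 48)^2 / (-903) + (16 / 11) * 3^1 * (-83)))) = -1070681248727 / 22588416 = -47399.57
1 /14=0.07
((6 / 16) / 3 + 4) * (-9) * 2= -297 / 4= -74.25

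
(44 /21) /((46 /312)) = 2288 /161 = 14.21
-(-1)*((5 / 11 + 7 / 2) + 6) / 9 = 73 / 66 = 1.11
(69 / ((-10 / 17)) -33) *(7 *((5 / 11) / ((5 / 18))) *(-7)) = 662823 / 55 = 12051.33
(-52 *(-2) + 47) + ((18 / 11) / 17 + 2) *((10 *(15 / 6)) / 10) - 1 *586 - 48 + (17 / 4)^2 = -1375413 / 2992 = -459.70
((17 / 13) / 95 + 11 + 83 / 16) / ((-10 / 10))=-320137 / 19760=-16.20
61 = 61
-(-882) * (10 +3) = 11466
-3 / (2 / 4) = -6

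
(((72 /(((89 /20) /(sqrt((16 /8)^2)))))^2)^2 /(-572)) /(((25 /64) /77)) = -308210879692800 /815649133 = -377871.89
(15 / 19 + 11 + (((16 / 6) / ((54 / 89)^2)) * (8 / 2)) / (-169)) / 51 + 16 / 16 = 1.23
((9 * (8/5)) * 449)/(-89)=-72.65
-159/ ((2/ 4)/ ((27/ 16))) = -4293/ 8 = -536.62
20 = 20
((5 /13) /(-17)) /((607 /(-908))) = 4540 /134147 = 0.03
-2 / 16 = -1 / 8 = -0.12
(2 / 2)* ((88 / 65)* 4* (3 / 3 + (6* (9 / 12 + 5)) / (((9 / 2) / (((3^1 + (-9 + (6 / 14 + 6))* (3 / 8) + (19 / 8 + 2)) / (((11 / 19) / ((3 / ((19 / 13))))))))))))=431828 / 455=949.07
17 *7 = 119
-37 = -37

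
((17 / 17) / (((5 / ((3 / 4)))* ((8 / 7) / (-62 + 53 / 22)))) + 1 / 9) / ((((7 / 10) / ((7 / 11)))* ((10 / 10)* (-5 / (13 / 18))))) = 3175367 / 3136320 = 1.01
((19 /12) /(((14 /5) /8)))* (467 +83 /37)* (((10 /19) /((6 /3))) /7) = 434050 /5439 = 79.80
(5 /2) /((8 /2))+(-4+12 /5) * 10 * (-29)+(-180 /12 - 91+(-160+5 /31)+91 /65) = 248231 /1240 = 200.19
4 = 4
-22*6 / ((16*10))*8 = -33 / 5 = -6.60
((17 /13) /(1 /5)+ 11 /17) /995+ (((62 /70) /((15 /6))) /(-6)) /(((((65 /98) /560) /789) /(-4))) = 172991796868 /1099475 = 157340.36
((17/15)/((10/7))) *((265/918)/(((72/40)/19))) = 7049/2916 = 2.42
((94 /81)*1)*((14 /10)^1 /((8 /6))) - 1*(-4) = 1409 /270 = 5.22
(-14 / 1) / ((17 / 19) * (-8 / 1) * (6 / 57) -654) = 2527 / 118183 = 0.02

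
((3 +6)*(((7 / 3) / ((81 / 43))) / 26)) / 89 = 301 / 62478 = 0.00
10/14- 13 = -86/7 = -12.29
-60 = -60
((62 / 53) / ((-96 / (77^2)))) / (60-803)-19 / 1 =-35729849 / 1890192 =-18.90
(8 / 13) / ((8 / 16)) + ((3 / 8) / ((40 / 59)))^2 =1.54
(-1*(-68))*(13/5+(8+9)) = 6664/5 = 1332.80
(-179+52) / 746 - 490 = -365667 / 746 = -490.17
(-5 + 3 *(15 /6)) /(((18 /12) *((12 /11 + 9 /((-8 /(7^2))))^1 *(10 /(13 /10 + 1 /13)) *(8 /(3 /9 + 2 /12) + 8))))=-1969 /11126700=-0.00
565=565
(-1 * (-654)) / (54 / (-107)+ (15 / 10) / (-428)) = -186608 / 145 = -1286.95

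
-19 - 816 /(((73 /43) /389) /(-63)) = 859900229 /73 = 11779455.19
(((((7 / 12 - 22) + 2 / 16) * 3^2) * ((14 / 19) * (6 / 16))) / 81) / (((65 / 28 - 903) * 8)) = 25039 / 275996736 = 0.00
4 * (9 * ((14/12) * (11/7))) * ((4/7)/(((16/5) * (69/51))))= 8.71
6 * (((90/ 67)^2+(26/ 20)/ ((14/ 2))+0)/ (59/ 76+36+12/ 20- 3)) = 142581396/ 410478649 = 0.35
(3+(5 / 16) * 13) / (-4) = -113 / 64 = -1.77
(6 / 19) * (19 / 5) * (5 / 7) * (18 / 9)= 12 / 7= 1.71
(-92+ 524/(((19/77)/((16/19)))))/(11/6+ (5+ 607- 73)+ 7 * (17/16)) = 29393088/9500437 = 3.09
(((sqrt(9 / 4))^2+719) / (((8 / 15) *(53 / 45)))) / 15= 129825 / 1696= 76.55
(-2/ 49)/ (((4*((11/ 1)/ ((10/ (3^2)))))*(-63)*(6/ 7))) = 5/ 261954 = 0.00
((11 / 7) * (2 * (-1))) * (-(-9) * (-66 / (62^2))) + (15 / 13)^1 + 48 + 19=6002593 / 87451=68.64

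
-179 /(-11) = 179 /11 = 16.27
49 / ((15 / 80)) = 784 / 3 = 261.33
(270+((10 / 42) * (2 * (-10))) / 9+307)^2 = 11870756209 / 35721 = 332318.70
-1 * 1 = -1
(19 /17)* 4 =76 /17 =4.47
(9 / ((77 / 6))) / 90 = 0.01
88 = 88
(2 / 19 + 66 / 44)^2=3721 / 1444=2.58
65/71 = 0.92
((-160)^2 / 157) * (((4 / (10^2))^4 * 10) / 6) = 0.00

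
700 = 700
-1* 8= -8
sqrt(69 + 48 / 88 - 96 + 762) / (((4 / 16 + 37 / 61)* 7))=732* sqrt(9889) / 16093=4.52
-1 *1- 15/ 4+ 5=1/ 4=0.25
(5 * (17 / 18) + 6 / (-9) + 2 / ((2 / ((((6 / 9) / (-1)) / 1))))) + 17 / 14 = 290 / 63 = 4.60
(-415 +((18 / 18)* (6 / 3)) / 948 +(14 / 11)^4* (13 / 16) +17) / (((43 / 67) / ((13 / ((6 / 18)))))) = -55647670013 / 2313278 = -24055.76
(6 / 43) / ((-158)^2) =3 / 536726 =0.00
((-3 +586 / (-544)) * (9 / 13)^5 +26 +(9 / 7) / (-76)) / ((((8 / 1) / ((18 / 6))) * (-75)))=-340292503099 / 2686379113600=-0.13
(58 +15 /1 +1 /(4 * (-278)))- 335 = -291345 /1112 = -262.00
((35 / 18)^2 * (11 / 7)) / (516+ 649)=385 / 75492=0.01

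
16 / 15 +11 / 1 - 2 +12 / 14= 1147 / 105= 10.92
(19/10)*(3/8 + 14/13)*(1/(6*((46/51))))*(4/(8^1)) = 0.25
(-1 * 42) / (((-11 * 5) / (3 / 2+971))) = 8169 / 11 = 742.64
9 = 9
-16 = -16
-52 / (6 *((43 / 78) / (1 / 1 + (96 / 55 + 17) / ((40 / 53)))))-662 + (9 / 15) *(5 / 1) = -25191817 / 23650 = -1065.19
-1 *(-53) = 53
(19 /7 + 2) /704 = 3 /448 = 0.01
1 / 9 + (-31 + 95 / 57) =-263 / 9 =-29.22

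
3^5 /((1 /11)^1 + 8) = 2673 /89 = 30.03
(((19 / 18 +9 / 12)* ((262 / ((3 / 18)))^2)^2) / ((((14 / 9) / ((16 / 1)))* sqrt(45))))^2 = 14005367993250660872933867520 / 49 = 285823836596952262712936100.00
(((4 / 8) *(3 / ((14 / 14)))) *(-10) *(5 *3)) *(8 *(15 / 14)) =-13500 / 7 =-1928.57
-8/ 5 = -1.60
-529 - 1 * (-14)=-515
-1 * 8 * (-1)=8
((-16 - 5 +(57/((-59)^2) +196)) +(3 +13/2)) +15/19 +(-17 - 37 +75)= 27289725/132278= 206.31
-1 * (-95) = 95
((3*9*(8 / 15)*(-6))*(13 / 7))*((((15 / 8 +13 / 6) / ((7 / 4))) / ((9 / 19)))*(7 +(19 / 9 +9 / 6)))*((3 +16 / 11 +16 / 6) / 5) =-860319772 / 72765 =-11823.26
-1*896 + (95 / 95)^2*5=-891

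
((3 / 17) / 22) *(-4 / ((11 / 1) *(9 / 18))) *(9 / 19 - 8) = 156 / 3553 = 0.04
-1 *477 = -477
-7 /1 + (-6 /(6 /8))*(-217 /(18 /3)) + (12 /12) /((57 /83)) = 5392 /19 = 283.79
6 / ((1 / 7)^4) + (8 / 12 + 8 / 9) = 129668 / 9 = 14407.56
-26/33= -0.79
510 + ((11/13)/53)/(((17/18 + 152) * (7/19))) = 510.00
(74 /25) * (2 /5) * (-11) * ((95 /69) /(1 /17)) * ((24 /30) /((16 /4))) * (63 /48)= -920227 /11500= -80.02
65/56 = 1.16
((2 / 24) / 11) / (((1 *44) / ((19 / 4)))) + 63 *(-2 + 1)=-1463597 / 23232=-63.00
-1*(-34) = 34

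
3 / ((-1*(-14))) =3 / 14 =0.21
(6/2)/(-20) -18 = -363/20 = -18.15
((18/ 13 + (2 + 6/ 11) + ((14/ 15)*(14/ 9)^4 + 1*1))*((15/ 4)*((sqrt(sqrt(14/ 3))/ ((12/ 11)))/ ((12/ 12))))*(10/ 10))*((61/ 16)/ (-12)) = -8923775827*14^(1/ 4)*3^(3/ 4)/ 2358180864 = -16.69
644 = 644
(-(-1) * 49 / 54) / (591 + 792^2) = 49 / 33904170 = 0.00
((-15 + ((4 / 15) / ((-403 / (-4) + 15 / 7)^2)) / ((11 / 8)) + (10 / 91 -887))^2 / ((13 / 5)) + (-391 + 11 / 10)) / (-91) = -5047186283265456950435217925 / 1469936039038725393909774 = -3433.61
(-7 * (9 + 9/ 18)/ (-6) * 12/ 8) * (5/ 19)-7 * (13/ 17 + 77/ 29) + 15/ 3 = -57441/ 3944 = -14.56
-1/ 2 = -0.50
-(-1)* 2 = 2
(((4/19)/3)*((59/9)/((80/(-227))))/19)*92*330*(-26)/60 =44049577/48735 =903.86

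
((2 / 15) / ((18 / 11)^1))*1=11 / 135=0.08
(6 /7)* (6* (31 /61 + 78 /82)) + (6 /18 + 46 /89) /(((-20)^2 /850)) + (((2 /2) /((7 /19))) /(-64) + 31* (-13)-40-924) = -58025434763 /42737088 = -1357.73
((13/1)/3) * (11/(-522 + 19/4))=-572/6207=-0.09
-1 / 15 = -0.07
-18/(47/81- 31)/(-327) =-243/134288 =-0.00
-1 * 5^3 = -125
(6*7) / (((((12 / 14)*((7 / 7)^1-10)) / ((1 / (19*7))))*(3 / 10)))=-70 / 513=-0.14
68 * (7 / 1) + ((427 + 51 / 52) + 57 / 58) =1364685 / 1508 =904.96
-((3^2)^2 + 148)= -229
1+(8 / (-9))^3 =217 / 729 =0.30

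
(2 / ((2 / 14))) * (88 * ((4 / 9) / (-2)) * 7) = -1916.44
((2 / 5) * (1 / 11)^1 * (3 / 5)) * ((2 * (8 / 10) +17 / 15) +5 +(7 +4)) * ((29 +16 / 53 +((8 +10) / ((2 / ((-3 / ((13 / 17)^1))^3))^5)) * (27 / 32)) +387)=-148641688423107013750130590162093 / 954924020070877162592000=-155658131.22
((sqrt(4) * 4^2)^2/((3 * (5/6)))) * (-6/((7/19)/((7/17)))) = -233472/85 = -2746.73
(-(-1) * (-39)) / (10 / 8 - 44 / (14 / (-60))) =-0.21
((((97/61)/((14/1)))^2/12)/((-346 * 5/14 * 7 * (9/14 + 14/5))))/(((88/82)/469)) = -25846523/163827473568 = -0.00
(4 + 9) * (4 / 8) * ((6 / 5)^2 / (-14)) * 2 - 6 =-1284 / 175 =-7.34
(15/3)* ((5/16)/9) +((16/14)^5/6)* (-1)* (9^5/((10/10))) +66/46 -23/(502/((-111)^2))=-275951462237861/13971860784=-19750.52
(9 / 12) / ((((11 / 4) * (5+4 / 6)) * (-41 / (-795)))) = 7155 / 7667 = 0.93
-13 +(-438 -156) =-607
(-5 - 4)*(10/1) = -90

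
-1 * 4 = -4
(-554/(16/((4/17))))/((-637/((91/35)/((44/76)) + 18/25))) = 396941/5955950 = 0.07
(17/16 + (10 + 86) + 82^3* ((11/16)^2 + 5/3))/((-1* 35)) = -113246521/3360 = -33704.32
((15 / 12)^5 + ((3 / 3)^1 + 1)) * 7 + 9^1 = 45427 / 1024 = 44.36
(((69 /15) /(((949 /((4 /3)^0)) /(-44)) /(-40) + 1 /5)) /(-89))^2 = 65545216 /13407092521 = 0.00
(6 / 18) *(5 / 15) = 1 / 9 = 0.11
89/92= 0.97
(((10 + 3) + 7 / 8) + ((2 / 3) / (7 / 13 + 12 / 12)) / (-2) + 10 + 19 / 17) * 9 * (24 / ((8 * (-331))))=-2.02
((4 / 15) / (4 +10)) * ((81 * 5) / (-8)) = -27 / 28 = -0.96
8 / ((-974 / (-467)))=1868 / 487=3.84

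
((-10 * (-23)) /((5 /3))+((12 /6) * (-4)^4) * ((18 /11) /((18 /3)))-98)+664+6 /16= 74273 /88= 844.01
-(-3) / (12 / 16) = 4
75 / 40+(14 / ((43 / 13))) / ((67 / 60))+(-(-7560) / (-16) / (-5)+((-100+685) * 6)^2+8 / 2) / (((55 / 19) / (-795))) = -857830878283263 / 253528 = -3383574509.65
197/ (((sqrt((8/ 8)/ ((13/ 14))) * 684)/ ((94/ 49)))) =9259 * sqrt(182)/ 234612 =0.53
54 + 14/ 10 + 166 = 1107/ 5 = 221.40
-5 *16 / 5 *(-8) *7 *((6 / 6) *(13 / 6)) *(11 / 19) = 64064 / 57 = 1123.93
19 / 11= 1.73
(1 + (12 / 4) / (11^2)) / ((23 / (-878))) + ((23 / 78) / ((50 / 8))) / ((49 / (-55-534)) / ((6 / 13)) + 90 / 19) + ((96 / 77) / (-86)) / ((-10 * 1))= -171451698051756 / 4383993038425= -39.11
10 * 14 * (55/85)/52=385/221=1.74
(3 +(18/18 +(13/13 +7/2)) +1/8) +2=85/8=10.62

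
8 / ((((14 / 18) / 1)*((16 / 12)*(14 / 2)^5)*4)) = 27 / 235298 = 0.00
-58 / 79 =-0.73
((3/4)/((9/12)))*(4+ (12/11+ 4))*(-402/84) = -43.51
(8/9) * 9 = 8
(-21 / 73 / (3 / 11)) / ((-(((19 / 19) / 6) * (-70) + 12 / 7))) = -147 / 1387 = -0.11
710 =710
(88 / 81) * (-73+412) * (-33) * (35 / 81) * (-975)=1244243000 / 243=5120341.56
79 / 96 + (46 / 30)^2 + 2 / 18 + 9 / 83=2027999 / 597600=3.39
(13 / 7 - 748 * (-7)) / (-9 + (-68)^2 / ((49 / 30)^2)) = 12576095 / 4139991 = 3.04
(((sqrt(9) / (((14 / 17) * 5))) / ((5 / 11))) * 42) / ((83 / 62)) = 104346 / 2075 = 50.29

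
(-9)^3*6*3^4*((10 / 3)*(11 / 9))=-1443420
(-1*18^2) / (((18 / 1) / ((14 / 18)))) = -14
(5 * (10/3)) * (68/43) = 3400/129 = 26.36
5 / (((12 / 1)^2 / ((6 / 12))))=5 / 288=0.02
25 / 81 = 0.31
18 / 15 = 6 / 5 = 1.20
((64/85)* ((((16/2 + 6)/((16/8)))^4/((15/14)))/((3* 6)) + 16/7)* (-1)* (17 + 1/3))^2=158981108877819904/58068950625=2737798.90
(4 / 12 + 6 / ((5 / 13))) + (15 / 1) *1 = 464 / 15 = 30.93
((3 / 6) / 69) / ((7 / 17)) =17 / 966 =0.02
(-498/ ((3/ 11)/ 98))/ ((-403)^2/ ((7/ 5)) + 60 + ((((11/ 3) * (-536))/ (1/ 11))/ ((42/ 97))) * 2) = -1610532/ 145879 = -11.04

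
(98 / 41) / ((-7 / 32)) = -448 / 41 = -10.93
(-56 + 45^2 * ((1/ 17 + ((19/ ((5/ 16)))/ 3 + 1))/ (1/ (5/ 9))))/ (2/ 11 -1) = -4475878/ 153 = -29254.10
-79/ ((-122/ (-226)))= -8927/ 61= -146.34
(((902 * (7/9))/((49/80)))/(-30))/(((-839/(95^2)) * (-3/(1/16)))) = -4070275/475713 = -8.56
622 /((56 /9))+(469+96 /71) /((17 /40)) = 40780793 /33796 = 1206.68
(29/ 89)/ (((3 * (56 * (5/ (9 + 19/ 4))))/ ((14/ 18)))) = 319/ 76896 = 0.00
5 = 5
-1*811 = -811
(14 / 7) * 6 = 12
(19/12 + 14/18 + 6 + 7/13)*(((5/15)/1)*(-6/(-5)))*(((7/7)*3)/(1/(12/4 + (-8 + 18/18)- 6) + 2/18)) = 12495/13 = 961.15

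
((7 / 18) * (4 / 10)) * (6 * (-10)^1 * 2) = -56 / 3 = -18.67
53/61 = 0.87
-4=-4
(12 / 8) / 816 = 1 / 544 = 0.00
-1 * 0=0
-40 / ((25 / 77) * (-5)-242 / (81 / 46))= 249480 / 867289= 0.29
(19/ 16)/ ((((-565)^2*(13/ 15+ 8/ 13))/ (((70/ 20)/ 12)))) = 1729/ 2361754240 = 0.00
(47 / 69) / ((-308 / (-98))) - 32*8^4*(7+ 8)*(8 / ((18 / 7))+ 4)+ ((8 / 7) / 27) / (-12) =-4011180626191 / 286902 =-13981013.12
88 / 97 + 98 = 9594 / 97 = 98.91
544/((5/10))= 1088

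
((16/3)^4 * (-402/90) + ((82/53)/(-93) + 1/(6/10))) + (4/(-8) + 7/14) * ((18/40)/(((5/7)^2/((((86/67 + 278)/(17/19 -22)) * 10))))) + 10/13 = -93722706713/25951185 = -3611.50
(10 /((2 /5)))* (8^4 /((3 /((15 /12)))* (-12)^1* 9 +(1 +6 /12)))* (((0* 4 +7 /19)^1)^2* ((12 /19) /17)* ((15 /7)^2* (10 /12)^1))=-768000000 /100161977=-7.67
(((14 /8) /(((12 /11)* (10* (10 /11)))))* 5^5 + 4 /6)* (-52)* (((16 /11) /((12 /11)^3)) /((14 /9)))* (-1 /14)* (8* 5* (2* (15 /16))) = 4168567975 /37632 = 110771.90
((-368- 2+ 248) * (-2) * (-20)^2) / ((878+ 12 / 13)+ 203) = 253760 / 2813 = 90.21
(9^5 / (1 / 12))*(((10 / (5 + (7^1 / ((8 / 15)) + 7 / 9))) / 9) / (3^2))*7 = 32395.24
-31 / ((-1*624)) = 31 / 624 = 0.05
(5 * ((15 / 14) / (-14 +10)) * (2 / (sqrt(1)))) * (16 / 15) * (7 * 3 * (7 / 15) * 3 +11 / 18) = -5402 / 63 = -85.75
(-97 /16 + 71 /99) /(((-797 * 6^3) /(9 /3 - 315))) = -110071 /11362032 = -0.01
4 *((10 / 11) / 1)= 40 / 11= 3.64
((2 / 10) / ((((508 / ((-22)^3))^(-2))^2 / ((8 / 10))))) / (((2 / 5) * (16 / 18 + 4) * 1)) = 2341301769 / 5523633943028960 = 0.00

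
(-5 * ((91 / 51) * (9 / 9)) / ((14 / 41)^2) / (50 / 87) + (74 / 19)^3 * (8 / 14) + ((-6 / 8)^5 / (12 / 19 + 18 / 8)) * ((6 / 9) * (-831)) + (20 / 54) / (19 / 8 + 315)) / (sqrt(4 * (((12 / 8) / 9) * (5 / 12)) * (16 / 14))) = -140523544440708617 * sqrt(35) / 8713964948371200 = -95.40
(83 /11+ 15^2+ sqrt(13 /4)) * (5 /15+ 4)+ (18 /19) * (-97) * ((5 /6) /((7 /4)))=13 * sqrt(13) /6+ 4230722 /4389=971.75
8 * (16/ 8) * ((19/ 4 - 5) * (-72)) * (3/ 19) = 864/ 19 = 45.47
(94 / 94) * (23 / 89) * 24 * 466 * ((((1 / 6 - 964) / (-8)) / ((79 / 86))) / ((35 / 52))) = 138592185784 / 246085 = 563188.27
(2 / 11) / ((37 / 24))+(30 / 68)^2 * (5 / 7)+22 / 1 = 73302059 / 3293444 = 22.26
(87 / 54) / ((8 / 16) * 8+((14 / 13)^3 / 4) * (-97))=-63713 / 1039572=-0.06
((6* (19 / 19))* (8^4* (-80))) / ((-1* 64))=30720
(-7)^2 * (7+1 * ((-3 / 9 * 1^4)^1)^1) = 980 / 3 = 326.67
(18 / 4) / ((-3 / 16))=-24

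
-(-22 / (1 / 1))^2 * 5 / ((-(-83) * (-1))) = 2420 / 83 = 29.16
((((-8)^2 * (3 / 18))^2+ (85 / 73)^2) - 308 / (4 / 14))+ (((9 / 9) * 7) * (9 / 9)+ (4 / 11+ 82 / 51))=-8555204348 / 8968707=-953.89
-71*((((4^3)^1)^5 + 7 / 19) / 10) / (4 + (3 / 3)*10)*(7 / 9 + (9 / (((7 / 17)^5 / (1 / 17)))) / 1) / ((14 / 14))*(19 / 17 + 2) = -77248975212.35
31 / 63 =0.49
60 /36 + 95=290 /3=96.67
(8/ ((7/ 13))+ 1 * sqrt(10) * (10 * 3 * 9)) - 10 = 34/ 7+ 270 * sqrt(10) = 858.67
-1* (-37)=37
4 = 4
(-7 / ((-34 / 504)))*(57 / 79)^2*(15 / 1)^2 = 1289528100 / 106097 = 12154.24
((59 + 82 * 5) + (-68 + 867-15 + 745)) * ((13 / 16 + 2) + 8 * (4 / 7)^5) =886499613 / 134456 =6593.23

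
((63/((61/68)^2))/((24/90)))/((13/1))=1092420/48373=22.58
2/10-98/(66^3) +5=3737203/718740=5.20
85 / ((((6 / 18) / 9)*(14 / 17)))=39015 / 14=2786.79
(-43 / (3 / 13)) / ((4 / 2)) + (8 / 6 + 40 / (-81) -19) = -18035 / 162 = -111.33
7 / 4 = 1.75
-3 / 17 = -0.18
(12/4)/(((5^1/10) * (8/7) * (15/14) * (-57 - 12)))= -49/690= -0.07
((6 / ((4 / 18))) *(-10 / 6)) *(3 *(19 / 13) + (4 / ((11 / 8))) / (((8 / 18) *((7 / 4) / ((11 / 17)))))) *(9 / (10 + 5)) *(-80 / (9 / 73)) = 184433040 / 1547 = 119219.81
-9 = -9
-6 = -6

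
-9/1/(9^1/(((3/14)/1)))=-3/14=-0.21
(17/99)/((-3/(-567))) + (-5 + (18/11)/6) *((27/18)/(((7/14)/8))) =-81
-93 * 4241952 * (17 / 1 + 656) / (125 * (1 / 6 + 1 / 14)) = -8920784333.26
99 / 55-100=-98.20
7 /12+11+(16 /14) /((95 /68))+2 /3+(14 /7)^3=56041 /2660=21.07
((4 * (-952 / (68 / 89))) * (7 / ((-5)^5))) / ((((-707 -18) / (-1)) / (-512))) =-17862656 / 2265625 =-7.88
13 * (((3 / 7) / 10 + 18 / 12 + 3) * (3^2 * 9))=167427 / 35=4783.63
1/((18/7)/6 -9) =-7/60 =-0.12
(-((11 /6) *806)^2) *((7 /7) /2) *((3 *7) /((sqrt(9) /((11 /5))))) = -1513164653 /90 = -16812940.59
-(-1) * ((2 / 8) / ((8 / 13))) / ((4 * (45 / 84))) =91 / 480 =0.19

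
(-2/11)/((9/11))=-2/9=-0.22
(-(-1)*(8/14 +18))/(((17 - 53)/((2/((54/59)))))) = -3835/3402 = -1.13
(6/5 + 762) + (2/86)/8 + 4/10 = 1313397/1720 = 763.60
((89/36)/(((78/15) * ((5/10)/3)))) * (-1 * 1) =-445/156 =-2.85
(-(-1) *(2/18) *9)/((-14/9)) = -9/14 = -0.64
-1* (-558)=558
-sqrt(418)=-20.45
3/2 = 1.50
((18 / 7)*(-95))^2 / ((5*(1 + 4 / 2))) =3978.37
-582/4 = -291/2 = -145.50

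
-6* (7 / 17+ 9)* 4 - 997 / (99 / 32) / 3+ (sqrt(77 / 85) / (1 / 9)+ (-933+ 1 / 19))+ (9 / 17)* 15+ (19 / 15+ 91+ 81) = -520446182 / 479655+ 9* sqrt(6545) / 85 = -1076.48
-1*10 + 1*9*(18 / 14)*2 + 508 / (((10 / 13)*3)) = 24494 / 105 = 233.28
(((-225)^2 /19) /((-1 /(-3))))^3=3503151123046875 /6859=510737880601.67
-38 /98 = -19 /49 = -0.39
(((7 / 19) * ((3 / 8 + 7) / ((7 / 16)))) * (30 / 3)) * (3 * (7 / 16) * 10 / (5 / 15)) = 92925 / 38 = 2445.39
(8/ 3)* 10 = 80/ 3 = 26.67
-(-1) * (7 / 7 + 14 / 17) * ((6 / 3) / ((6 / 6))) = 62 / 17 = 3.65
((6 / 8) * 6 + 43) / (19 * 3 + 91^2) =95 / 16676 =0.01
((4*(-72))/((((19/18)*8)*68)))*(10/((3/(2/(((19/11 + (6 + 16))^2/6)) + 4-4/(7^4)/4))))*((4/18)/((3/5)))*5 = -219217405000/17609800761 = -12.45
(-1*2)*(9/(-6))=3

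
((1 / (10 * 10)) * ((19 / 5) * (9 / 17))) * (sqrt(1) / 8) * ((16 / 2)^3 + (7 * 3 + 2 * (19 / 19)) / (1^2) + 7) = 46341 / 34000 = 1.36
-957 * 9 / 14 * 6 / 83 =-25839 / 581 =-44.47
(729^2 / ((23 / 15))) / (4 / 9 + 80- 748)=-71744535 / 138184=-519.20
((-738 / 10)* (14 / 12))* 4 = -344.40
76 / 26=38 / 13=2.92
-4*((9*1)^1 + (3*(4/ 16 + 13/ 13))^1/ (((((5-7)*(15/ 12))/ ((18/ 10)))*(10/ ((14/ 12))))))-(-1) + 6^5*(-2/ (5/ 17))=-2645527/ 50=-52910.54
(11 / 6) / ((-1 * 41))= -11 / 246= -0.04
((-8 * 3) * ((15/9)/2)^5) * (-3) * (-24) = -6250/9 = -694.44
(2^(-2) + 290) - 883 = -2371/4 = -592.75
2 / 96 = 1 / 48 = 0.02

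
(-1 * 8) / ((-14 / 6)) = 24 / 7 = 3.43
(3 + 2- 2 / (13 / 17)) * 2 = 62 / 13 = 4.77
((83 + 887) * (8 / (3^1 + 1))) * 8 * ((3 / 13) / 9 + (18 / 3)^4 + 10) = 790511200 / 39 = 20269517.95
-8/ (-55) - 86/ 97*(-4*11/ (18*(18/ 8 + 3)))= 562904/ 1008315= 0.56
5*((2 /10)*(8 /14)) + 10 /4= 43 /14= 3.07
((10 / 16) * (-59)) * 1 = -295 / 8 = -36.88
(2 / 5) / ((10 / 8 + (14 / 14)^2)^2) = 32 / 405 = 0.08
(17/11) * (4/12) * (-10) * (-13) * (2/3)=4420/99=44.65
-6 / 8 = -3 / 4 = -0.75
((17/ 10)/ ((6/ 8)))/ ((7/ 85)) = 27.52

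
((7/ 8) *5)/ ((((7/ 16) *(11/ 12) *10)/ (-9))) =-108/ 11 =-9.82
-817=-817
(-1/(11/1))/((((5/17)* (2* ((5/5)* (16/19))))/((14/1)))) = -2261/880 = -2.57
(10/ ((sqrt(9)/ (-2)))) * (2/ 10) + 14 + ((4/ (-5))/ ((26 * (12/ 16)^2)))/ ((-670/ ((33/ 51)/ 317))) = 13377384326/ 1056109275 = 12.67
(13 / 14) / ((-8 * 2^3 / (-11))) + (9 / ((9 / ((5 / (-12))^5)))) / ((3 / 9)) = 70789 / 580608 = 0.12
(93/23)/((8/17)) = 1581/184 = 8.59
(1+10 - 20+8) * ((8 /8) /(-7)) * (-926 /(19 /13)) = -12038 /133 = -90.51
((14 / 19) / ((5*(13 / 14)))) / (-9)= -196 / 11115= -0.02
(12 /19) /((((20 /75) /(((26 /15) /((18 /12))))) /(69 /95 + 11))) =57928 /1805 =32.09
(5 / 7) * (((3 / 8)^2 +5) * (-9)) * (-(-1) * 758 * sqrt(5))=-801585 * sqrt(5) / 32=-56012.45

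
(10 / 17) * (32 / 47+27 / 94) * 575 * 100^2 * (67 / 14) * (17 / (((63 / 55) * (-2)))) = -344317187500 / 2961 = -116284088.99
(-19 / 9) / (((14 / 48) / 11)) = -1672 / 21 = -79.62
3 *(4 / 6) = 2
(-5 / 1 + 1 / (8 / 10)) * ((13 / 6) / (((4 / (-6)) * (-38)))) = -195 / 608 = -0.32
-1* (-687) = 687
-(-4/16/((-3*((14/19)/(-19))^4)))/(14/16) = -16983563041/403368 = -42104.39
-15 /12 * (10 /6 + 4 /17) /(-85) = 97 /3468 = 0.03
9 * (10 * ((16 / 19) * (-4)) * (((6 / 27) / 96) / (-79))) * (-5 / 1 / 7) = -200 / 31521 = -0.01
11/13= 0.85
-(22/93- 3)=257/93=2.76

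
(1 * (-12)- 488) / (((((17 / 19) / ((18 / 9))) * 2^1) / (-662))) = 6289000 / 17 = 369941.18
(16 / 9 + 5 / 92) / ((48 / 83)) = 125911 / 39744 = 3.17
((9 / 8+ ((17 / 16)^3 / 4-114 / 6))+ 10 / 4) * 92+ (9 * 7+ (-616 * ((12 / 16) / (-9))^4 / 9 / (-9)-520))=-1843.91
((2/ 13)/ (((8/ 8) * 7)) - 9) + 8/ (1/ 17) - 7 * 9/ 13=11118/ 91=122.18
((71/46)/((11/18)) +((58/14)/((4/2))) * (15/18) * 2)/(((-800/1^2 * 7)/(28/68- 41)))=63523/1466080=0.04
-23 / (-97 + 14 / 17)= 391 / 1635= 0.24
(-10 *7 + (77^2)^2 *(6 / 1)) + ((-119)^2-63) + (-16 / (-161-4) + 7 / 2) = 69607651607 / 330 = 210932277.60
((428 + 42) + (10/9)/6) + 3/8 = 101641/216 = 470.56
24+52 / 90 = 1106 / 45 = 24.58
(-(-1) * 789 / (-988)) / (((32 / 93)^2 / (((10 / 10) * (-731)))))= 4988388591 / 1011712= 4930.64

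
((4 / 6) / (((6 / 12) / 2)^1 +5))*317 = 40.25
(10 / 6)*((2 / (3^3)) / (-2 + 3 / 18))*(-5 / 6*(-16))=-800 / 891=-0.90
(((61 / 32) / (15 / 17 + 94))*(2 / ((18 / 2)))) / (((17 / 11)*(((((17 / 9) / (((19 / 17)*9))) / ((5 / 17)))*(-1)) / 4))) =-573705 / 31698676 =-0.02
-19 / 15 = -1.27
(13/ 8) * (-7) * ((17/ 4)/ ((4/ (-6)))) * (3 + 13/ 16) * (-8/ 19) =-283101/ 2432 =-116.41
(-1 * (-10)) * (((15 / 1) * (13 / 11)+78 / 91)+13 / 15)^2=1009442312 / 266805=3783.45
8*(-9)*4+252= -36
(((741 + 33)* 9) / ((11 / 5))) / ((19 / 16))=557280 / 209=2666.41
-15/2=-7.50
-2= -2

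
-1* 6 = -6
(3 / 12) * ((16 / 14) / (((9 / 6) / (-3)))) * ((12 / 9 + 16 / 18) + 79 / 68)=-2071 / 1071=-1.93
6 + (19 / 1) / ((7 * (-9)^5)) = 2480039 / 413343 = 6.00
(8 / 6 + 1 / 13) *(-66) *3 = -3630 / 13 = -279.23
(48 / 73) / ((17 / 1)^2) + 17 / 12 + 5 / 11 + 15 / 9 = 9858635 / 2784804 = 3.54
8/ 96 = 1/ 12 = 0.08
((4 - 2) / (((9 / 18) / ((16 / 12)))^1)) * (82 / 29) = 15.08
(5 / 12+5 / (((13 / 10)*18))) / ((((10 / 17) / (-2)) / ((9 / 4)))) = -1003 / 208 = -4.82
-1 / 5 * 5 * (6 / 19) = -6 / 19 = -0.32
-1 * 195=-195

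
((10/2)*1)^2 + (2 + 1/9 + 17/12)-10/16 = 2009/72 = 27.90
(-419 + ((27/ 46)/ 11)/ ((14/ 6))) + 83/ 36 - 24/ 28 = -26619961/ 63756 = -417.53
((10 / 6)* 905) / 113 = 4525 / 339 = 13.35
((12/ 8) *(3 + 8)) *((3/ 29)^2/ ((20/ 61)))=18117/ 33640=0.54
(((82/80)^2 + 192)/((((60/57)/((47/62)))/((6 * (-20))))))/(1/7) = -5792445393/49600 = -116783.17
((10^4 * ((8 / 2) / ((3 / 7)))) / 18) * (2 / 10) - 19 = 27487 / 27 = 1018.04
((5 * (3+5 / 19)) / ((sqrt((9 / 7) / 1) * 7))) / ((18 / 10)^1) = 1550 * sqrt(7) / 3591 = 1.14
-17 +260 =243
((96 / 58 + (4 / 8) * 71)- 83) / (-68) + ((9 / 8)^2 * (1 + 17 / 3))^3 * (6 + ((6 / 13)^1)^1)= 25476686951 / 6562816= 3881.97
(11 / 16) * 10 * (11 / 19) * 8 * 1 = 605 / 19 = 31.84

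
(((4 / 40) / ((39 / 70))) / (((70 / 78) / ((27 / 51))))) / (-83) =-9 / 7055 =-0.00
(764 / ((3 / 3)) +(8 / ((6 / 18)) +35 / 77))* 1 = 8673 / 11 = 788.45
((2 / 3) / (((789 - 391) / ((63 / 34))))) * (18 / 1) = 189 / 3383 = 0.06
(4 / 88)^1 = 1 / 22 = 0.05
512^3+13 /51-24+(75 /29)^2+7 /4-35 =23026921655785 /171564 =134217677.69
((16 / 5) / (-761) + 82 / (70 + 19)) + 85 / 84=54874049 / 28446180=1.93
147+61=208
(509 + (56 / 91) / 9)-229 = 32768 / 117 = 280.07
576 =576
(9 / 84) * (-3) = -0.32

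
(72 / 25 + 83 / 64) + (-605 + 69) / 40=-14757 / 1600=-9.22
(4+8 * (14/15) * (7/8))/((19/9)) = 474/95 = 4.99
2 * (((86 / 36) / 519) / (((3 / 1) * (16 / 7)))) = 301 / 224208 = 0.00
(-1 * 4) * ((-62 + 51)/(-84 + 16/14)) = -77/145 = -0.53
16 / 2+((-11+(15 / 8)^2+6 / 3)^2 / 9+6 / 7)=12.20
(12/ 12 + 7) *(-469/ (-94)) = 39.91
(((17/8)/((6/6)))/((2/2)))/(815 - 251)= 17/4512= 0.00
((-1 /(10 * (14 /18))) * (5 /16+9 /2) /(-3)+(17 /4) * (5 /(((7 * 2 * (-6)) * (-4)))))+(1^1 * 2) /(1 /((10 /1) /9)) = 2.49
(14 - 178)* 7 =-1148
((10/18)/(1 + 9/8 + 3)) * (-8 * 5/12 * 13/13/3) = -0.12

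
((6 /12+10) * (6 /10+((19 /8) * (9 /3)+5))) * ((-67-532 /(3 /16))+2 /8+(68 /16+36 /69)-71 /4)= -389755.89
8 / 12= 2 / 3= 0.67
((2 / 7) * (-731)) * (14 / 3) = -2924 / 3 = -974.67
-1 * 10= -10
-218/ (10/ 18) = -1962/ 5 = -392.40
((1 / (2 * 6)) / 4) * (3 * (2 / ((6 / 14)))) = 7 / 24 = 0.29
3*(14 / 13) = 42 / 13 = 3.23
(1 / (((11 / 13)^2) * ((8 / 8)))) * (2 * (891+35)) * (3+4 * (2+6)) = 10954580 / 121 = 90533.72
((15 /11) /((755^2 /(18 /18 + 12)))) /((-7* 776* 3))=-13 /6812026760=-0.00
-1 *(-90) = 90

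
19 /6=3.17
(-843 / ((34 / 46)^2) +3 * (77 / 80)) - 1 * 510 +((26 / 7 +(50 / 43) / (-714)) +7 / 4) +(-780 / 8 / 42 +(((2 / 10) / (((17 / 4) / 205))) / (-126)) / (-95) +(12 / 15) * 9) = -485485725227 / 238001904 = -2039.84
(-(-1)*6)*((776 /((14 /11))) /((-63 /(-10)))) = 85360 /147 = 580.68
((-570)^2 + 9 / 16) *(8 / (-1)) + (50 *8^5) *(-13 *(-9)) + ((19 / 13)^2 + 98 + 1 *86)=189093781.64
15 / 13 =1.15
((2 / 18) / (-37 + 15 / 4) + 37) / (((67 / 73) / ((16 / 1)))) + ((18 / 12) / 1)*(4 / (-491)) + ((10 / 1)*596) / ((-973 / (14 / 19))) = 3505400118034 / 5473501551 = 640.43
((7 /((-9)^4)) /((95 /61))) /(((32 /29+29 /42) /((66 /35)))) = 544852 /756610875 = 0.00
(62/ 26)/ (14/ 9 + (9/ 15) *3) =0.71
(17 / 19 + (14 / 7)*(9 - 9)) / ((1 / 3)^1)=51 / 19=2.68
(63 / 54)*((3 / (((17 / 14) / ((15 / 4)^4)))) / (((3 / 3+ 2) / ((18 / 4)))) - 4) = 850.33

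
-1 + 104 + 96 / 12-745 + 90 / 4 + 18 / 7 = -608.93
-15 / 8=-1.88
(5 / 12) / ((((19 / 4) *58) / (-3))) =-5 / 1102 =-0.00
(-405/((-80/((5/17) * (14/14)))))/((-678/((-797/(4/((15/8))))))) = 0.82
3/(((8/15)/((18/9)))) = 45/4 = 11.25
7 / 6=1.17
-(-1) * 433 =433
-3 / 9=-1 / 3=-0.33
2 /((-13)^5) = -2 /371293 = -0.00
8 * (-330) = -2640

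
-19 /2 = -9.50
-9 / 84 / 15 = -1 / 140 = -0.01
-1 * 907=-907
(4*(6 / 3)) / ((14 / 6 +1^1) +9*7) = 0.12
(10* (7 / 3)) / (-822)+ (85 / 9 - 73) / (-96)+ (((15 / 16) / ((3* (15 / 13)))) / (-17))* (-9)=0.78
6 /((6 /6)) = 6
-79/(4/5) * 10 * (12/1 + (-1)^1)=-10862.50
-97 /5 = -19.40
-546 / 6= -91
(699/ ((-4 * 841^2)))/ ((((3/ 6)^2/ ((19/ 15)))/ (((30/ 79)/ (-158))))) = 13281/ 4414140721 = 0.00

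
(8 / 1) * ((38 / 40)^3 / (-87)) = -6859 / 87000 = -0.08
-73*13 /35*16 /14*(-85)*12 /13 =119136 /49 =2431.35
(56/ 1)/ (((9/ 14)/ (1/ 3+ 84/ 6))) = 33712/ 27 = 1248.59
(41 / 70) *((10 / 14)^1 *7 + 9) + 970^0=9.20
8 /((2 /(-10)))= -40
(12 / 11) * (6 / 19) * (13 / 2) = 468 / 209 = 2.24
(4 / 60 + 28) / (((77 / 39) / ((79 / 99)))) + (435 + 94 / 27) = 51435266 / 114345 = 449.83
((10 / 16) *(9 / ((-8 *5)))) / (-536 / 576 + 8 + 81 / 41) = -3321 / 213608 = -0.02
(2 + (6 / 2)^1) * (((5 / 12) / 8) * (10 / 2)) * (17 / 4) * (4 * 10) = 10625 / 48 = 221.35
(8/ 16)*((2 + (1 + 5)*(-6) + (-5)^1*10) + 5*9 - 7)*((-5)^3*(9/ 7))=25875/ 7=3696.43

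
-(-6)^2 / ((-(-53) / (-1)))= 36 / 53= 0.68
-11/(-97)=11/97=0.11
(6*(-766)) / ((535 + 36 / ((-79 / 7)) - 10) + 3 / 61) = -8.81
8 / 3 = 2.67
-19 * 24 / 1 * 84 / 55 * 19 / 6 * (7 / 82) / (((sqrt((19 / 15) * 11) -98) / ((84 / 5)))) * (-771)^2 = 21198374767584 * sqrt(3135) / 1621920025 +6232322181669696 / 324384005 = 19944590.43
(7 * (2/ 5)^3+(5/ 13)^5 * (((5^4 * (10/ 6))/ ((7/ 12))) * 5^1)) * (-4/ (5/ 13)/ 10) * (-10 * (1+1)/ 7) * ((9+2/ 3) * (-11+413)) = 763509135659328/ 874680625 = 872900.48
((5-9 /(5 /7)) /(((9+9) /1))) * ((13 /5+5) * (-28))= 20216 /225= 89.85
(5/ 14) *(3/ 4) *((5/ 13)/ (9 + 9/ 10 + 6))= 125/ 19292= 0.01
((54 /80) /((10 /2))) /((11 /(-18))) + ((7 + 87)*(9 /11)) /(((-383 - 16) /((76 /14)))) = -68307 /53900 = -1.27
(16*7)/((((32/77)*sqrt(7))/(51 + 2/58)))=56980*sqrt(7)/29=5198.45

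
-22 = -22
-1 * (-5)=5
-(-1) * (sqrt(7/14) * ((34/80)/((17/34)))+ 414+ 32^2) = 17 * sqrt(2)/40+ 1438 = 1438.60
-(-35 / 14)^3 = 125 / 8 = 15.62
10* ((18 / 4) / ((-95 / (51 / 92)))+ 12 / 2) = 104421 / 1748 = 59.74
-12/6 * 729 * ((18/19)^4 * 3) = -459165024/130321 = -3523.34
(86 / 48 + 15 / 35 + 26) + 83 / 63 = 29.54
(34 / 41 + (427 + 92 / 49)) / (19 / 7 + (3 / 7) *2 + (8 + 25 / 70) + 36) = 1726562 / 192577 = 8.97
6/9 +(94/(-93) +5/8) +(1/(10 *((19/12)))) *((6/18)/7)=140473/494760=0.28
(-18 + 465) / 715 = 447 / 715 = 0.63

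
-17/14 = -1.21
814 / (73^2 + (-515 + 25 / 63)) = 51282 / 303307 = 0.17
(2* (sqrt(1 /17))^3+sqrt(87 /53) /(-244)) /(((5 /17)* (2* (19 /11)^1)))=-187* sqrt(4611) /2457080+11* sqrt(17) /1615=0.02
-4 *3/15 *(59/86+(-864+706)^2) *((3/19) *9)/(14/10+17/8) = -309162672/38399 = -8051.32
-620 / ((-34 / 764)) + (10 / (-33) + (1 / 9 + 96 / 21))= 164181715 / 11781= 13936.14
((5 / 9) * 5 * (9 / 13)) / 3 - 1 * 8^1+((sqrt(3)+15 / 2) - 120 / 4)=-2329 / 78+sqrt(3)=-28.13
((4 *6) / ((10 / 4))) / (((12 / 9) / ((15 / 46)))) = 54 / 23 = 2.35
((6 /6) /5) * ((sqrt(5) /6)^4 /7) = 5 /9072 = 0.00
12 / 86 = 6 / 43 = 0.14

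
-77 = -77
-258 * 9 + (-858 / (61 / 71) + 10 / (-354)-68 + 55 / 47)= -1719024352 / 507459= -3387.51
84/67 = 1.25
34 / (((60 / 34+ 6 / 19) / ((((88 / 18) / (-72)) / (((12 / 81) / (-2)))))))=14.98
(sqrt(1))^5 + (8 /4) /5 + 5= 32 /5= 6.40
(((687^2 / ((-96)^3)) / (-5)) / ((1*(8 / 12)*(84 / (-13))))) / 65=-52441 / 137625600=-0.00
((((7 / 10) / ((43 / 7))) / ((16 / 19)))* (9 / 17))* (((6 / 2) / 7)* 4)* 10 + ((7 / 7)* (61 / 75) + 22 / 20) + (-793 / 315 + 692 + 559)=5764103939 / 4605300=1251.62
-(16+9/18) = -33/2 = -16.50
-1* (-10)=10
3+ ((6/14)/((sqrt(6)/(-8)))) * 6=3- 24 * sqrt(6)/7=-5.40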